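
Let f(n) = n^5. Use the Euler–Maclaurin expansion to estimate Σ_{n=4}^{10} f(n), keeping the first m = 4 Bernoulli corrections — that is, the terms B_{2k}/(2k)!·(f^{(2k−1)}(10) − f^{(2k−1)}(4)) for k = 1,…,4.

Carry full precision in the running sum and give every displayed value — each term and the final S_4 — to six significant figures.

S_4 ≈ 220549

∫_4^10 x^5 dx evaluates to 165984.
½[f(4) + f(10)] = ½[1024.00 + 100000] = 50512.0.
Running total after boundary: 216496.
Correction k=1: B_{2}/2! · (f^{(1)}(10) − f^{(1)}(4)) = 1/12 · (50000.0 − 1280.00) = 4060.00.
Partial sum through k=1: 220556.
Correction k=2: B_{4}/4! · (f^{(3)}(10) − f^{(3)}(4)) = −1/720 · (6000.00 − 960.000) = -7.00000.
Partial sum through k=2: 220549.
Correction k=3: B_{6}/6! · (f^{(5)}(10) − f^{(5)}(4)) = 1/30240 · (120.000 − 120.000) = 0.00000.
Partial sum through k=3: 220549.
Correction k=4: B_{8}/8! · (f^{(7)}(10) − f^{(7)}(4)) = −1/1209600 · (0.00000 − 0.00000) = 0.00000.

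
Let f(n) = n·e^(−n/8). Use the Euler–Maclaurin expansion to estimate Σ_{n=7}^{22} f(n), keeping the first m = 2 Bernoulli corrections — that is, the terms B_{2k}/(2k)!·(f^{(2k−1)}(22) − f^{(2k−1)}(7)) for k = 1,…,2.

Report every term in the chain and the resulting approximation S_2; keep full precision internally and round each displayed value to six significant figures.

S_2 ≈ 36.8293

∫_7^22 x·e^(−x/8) dx evaluates to 34.6808.
½[f(7) + f(22)] = ½[2.91803 + 1.40641] = 2.16222.
So far: 36.8430.
k=1: B_{2}/(2)! × [f^{(1)}(22) − f^{(1)}(7)] = 1/12 × (-0.111874 − 0.0521078) = -0.0136651.
Partial sum through k=1: 36.8293.
k=2: B_{4}/(4)! × [f^{(3)}(22) − f^{(3)}(7)] = −1/720 × (0.000249718 − 0.0138411) = 1.88769e-05.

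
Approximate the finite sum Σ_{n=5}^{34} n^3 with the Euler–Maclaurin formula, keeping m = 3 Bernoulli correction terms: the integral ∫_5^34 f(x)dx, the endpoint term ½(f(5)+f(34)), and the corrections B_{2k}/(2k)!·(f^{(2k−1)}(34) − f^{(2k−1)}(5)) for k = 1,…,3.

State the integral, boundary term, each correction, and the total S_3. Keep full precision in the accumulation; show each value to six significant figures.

∫_5^34 x^3 dx evaluates to 333928.
½[f(5) + f(34)] = ½[125.000 + 39304.0] = 19714.5.
Running total after boundary: 353642.
Correction k=1: B_{2}/2! · (f^{(1)}(34) − f^{(1)}(5)) = 1/12 · (3468.00 − 75.0000) = 282.750.
Running total after k=1: 353925.
Correction k=2: B_{4}/4! · (f^{(3)}(34) − f^{(3)}(5)) = −1/720 · (6.00000 − 6.00000) = 0.00000.
Running total after k=2: 353925.
Correction k=3: B_{6}/6! · (f^{(5)}(34) − f^{(5)}(5)) = 1/30240 · (0.00000 − 0.00000) = 0.00000.

S_3 ≈ 353925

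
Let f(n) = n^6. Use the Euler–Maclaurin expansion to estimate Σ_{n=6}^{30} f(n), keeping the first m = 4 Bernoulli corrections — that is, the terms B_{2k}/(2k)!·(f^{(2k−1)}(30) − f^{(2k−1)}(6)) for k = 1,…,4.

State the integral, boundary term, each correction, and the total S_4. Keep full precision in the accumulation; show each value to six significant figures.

S_4 ≈ 3.50091e+09

Integral: ∫_6^30 x^6 dx = 3.12425e+09.
½[f(6) + f(30)] = ½[46656.0 + 7.29000e+08] = 3.64523e+08.
Integral + boundary = 3.48877e+09.
Correction k=1: B_{2}/2! · (f^{(1)}(30) − f^{(1)}(6)) = 1/12 · (1.45800e+08 − 46656.0) = 1.21461e+07.
Running total after k=1: 3.50092e+09.
Correction k=2: B_{4}/4! · (f^{(3)}(30) − f^{(3)}(6)) = −1/720 · (3.24000e+06 − 25920.0) = -4464.00.
Running total after k=2: 3.50091e+09.
Correction k=3: B_{6}/6! · (f^{(5)}(30) − f^{(5)}(6)) = 1/30240 · (21600.0 − 4320.00) = 0.571429.
Running total after k=3: 3.50091e+09.
Correction k=4: B_{8}/8! · (f^{(7)}(30) − f^{(7)}(6)) = −1/1209600 · (0.00000 − 0.00000) = 0.00000.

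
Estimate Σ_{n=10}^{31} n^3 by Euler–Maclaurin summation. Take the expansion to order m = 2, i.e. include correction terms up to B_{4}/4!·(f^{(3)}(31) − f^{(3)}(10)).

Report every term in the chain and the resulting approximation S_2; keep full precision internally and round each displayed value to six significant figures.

Integral: ∫_10^31 x^3 dx = 228380.
Endpoint term: (f(10) + f(31))/2 = (1000.00 + 29791.0)/2 = 15395.5.
So far: 243776.
Order-1 term: 1/12 · (2883.00 − 300.000) = 215.250.
Running total after k=1: 243991.
Order-2 term: −1/720 · (6.00000 − 6.00000) = 0.00000.

S_2 ≈ 243991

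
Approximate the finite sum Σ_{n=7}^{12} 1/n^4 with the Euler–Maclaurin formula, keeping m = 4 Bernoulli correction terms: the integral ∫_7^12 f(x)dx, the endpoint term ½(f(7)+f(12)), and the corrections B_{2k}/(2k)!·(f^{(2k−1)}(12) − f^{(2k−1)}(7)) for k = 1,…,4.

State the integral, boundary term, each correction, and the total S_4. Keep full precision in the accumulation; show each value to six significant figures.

∫_7^12 1/x^4 dx evaluates to 0.000778916.
½[f(7) + f(12)] = ½[0.000416493 + 4.82253e-05] = 0.000232359.
Integral + boundary = 0.00101128.
Order-1 term: 1/12 · (-1.60751e-05 − (-0.000237996)) = 1.84934e-05.
Partial sum through k=1: 0.00102977.
Order-2 term: −1/720 · (-3.34898e-06 − (-0.000145712)) = -1.97726e-07.
Partial sum through k=2: 0.00102957.
Order-3 term: 1/30240 · (-1.30238e-06 − (-0.000166528)) = 5.46381e-09.
Partial sum through k=3: 0.00102958.
Order-4 term: −1/1209600 · (-8.13988e-07 − (-0.000305868)) = -2.52194e-10.

S_4 ≈ 0.00102958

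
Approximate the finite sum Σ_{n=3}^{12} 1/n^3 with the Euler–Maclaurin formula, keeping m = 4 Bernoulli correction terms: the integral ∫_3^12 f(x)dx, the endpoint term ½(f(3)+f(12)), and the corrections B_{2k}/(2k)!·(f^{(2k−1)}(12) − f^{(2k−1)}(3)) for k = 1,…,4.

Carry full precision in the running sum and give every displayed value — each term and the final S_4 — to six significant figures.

S_4 ≈ 0.0738614

Integral: ∫_3^12 1/x^3 dx = 0.0520833.
Boundary: ½(f(3) + f(12)) = ½(0.0370370 + 0.000578704) = 0.0188079.
So far: 0.0708912.
Order-1 term: 1/12 · (-0.000144676 − (-0.0370370)) = 0.00307436.
After k=1: 0.0739656.
Order-2 term: −1/720 · (-2.00939e-05 − (-0.0823045)) = -0.000114284.
After k=2: 0.0738513.
Order-3 term: 1/30240 · (-5.86071e-06 − (-0.384088)) = 1.27011e-05.
After k=3: 0.0738640.
Order-4 term: −1/1209600 · (-2.93036e-06 − (-3.07270)) = -2.54026e-06.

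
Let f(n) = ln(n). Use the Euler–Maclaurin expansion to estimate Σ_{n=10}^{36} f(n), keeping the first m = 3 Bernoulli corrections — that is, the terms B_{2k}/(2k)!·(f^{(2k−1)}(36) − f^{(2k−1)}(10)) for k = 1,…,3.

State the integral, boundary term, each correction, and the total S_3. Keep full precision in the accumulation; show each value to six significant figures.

∫_10^36 ln(x) dx evaluates to 79.9808.
Boundary: ½(f(10) + f(36)) = ½(2.30259 + 3.58352) = 2.94305.
Integral + boundary = 82.9239.
k=1: B_{2}/(2)! × [f^{(1)}(36) − f^{(1)}(10)] = 1/12 × (0.0277778 − 0.100000) = -0.00601852.
Running total after k=1: 82.9179.
k=2: B_{4}/(4)! × [f^{(3)}(36) − f^{(3)}(10)] = −1/720 × (4.28669e-05 − 0.00200000) = 2.71824e-06.
Running total after k=2: 82.9179.
k=3: B_{6}/(6)! × [f^{(5)}(36) − f^{(5)}(10)] = 1/30240 × (3.96916e-07 − 0.000240000) = -7.92338e-09.

S_3 ≈ 82.9179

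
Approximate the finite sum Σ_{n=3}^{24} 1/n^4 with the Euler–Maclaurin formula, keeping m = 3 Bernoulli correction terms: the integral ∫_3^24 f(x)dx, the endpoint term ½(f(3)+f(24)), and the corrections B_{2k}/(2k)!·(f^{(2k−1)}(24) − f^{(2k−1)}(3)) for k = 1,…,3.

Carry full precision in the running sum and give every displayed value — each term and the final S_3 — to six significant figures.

S_3 ≈ 0.0198027

∫_3^24 1/x^4 dx evaluates to 0.0123216.
Boundary: ½(f(3) + f(24)) = ½(0.0123457 + 3.01408e-06) = 0.00617435.
So far: 0.0184959.
k=1: B_{2}/(2)! × [f^{(1)}(24) − f^{(1)}(3)] = 1/12 × (-5.02347e-07 − (-0.0164609)) = 0.00137170.
Partial sum through k=1: 0.0198676.
k=2: B_{4}/(4)! × [f^{(3)}(24) − f^{(3)}(3)] = −1/720 × (-2.61639e-08 − (-0.0548697)) = -7.62079e-05.
Partial sum through k=2: 0.0197914.
k=3: B_{6}/(6)! × [f^{(5)}(24) − f^{(5)}(3)] = 1/30240 × (-2.54371e-09 − (-0.341411)) = 1.12901e-05.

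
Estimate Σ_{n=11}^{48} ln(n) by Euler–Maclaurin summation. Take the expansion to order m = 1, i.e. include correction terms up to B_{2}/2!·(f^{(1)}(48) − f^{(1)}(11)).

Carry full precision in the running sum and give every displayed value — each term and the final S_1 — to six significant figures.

∫_11^48 ln(x) dx evaluates to 122.441.
½[f(11) + f(48)] = ½[2.39790 + 3.87120] = 3.13455.
Running total after boundary: 125.575.
Correction k=1: B_{2}/2! · (f^{(1)}(48) − f^{(1)}(11)) = 1/12 · (0.0208333 − 0.0909091) = -0.00583965.

S_1 ≈ 125.570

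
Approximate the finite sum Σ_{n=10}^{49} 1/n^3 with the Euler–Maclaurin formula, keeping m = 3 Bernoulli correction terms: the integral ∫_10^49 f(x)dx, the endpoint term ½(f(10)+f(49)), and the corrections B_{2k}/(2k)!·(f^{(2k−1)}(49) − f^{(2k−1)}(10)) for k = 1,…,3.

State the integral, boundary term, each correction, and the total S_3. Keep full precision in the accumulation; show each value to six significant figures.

S_3 ≈ 0.00532088

The integral term ∫_10^49 1/x^3 dx = 0.00479175.
Boundary: ½(f(10) + f(49)) = ½(0.00100000 + 8.49986e-06) = 0.000504250.
Running total after boundary: 0.00529600.
k=1: B_{2}/(2)! × [f^{(1)}(49) − f^{(1)}(10)] = 1/12 × (-5.20400e-07 − (-0.000300000)) = 2.49566e-05.
Partial sum through k=1: 0.00532096.
k=2: B_{4}/(4)! × [f^{(3)}(49) − f^{(3)}(10)] = −1/720 × (-4.33486e-09 − (-6.00000e-05)) = -8.33273e-08.
Partial sum through k=2: 0.00532088.
k=3: B_{6}/(6)! × [f^{(5)}(49) − f^{(5)}(10)] = 1/30240 × (-7.58284e-11 − (-2.52000e-05)) = 8.33331e-10.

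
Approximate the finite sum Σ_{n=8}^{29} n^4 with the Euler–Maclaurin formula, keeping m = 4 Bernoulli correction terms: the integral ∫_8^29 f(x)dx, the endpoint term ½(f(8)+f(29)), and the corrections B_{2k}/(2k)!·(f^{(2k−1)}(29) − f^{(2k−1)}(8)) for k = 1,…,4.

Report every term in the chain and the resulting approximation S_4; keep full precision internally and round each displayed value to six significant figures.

S_4 ≈ 4.45932e+06

∫_8^29 x^4 dx evaluates to 4.09568e+06.
Endpoint term: (f(8) + f(29))/2 = (4096.00 + 707281)/2 = 355688.
Integral + boundary = 4.45136e+06.
Order-1 term: 1/12 · (97556.0 − 2048.00) = 7959.00.
Running total after k=1: 4.45932e+06.
Order-2 term: −1/720 · (696.000 − 192.000) = -0.700000.
Running total after k=2: 4.45932e+06.
Order-3 term: 1/30240 · (0.00000 − 0.00000) = 0.00000.
Running total after k=3: 4.45932e+06.
Order-4 term: −1/1209600 · (0.00000 − 0.00000) = 0.00000.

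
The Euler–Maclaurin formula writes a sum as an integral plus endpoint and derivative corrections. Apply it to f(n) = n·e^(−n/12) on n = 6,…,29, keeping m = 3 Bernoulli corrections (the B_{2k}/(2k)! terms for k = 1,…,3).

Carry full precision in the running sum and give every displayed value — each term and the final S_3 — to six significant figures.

Integral: ∫_6^29 x·e^(−x/12) dx = 87.1151.
½[f(6) + f(29)] = ½[3.63918 + 2.58734] = 3.11326.
Integral + boundary = 90.2284.
Correction k=1: B_{2}/2! · (f^{(1)}(29) − f^{(1)}(6)) = 1/12 · (-0.126393 − 0.303265) = -0.0358049.
After k=1: 90.1926.
Correction k=2: B_{4}/4! · (f^{(3)}(29) − f^{(3)}(6)) = −1/720 · (0.000361418 − 0.0105300) = 1.41231e-05.
After k=2: 90.1926.
Correction k=3: B_{6}/6! · (f^{(5)}(29) − f^{(5)}(6)) = 1/30240 · (1.11150e-05 − 0.000131626) = -3.98514e-09.

S_3 ≈ 90.1926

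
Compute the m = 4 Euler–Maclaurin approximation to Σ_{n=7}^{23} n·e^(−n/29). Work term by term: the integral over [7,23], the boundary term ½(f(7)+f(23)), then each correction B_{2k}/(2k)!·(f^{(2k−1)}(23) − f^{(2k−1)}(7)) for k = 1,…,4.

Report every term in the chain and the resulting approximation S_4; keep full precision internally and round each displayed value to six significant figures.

S_4 ≈ 145.741

The integral term ∫_7^23 x·e^(−x/29) dx = 137.830.
½[f(7) + f(23)] = ½[5.49881 + 10.4061] = 7.95245.
Running total after boundary: 145.783.
Correction k=1: B_{2}/2! · (f^{(1)}(23) − f^{(1)}(7)) = 1/12 · (0.0936080 − 0.595930) = -0.0418601.
After k=1: 145.741.
Correction k=2: B_{4}/4! · (f^{(3)}(23) − f^{(3)}(7)) = −1/720 · (0.00118726 − 0.00257671) = 1.92980e-06.
After k=2: 145.741.
Correction k=3: B_{6}/6! · (f^{(5)}(23) − f^{(5)}(7)) = 1/30240 · (2.69110e-06 − 5.28518e-06) = -8.57830e-11.
After k=3: 145.741.
Correction k=4: B_{8}/8! · (f^{(7)}(23) − f^{(7)}(7)) = −1/1209600 · (4.72113e-09 − 8.92566e-09) = 3.47597e-15.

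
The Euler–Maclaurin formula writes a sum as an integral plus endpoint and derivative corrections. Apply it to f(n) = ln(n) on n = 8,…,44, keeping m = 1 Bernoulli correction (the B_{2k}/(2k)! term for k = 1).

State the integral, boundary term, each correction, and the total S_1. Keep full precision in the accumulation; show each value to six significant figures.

S_1 ≈ 116.792

Integral: ∫_8^44 ln(x) dx = 113.869.
½[f(8) + f(44)] = ½[2.07944 + 3.78419] = 2.93182.
Running total after boundary: 116.801.
Correction k=1: B_{2}/2! · (f^{(1)}(44) − f^{(1)}(8)) = 1/12 · (0.0227273 − 0.125000) = -0.00852273.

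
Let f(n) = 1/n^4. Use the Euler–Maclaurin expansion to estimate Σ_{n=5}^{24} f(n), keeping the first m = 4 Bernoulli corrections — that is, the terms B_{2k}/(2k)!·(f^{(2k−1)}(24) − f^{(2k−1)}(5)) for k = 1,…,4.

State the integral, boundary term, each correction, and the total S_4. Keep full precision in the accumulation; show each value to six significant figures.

S_4 ≈ 0.00354866

∫_5^24 1/x^4 dx evaluates to 0.00264255.
Endpoint term: (f(5) + f(24))/2 = (0.00160000 + 3.01408e-06)/2 = 0.000801507.
Running total after boundary: 0.00344406.
k=1: B_{2}/(2)! × [f^{(1)}(24) − f^{(1)}(5)] = 1/12 × (-5.02347e-07 − (-0.00128000)) = 0.000106625.
After k=1: 0.00355069.
k=2: B_{4}/(4)! × [f^{(3)}(24) − f^{(3)}(5)] = −1/720 × (-2.61639e-08 − (-0.00153600)) = -2.13330e-06.
After k=2: 0.00354855.
k=3: B_{6}/(6)! × [f^{(5)}(24) − f^{(5)}(5)] = 1/30240 × (-2.54371e-09 − (-0.00344064)) = 1.13778e-07.
After k=3: 0.00354867.
k=4: B_{8}/(8)! × [f^{(7)}(24) − f^{(7)}(5)] = −1/1209600 × (-3.97455e-10 − (-0.0123863)) = -1.02400e-08.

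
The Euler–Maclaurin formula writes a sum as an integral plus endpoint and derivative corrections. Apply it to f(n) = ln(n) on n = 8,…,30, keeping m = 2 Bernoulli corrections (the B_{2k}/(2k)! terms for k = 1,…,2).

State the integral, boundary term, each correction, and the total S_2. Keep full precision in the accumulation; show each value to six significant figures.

S_2 ≈ 66.1331

The integral term ∫_8^30 ln(x) dx = 63.4004.
½[f(8) + f(30)] = ½[2.07944 + 3.40120] = 2.74032.
Integral + boundary = 66.1407.
k=1: B_{2}/(2)! × [f^{(1)}(30) − f^{(1)}(8)] = 1/12 × (0.0333333 − 0.125000) = -0.00763889.
After k=1: 66.1331.
k=2: B_{4}/(4)! × [f^{(3)}(30) − f^{(3)}(8)] = −1/720 × (7.40741e-05 − 0.00390625) = 5.32247e-06.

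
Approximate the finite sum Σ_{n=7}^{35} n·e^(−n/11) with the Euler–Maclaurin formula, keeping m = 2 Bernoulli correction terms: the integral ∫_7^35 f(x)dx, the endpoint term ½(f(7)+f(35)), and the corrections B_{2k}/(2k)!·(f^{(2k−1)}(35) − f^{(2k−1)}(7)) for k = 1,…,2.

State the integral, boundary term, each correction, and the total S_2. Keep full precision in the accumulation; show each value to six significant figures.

S_2 ≈ 86.3352

Integral: ∫_7^35 x·e^(−x/11) dx = 83.7801.
Boundary: ½(f(7) + f(35)) = ½(3.70449 + 1.45285) = 2.57867.
Integral + boundary = 86.3588.
Order-1 term: 1/12 · (-0.0905675 − 0.192441) = -0.0235841.
After k=1: 86.3352.
Order-2 term: −1/720 · (-6.23743e-05 − 0.0103378) = 1.44446e-05.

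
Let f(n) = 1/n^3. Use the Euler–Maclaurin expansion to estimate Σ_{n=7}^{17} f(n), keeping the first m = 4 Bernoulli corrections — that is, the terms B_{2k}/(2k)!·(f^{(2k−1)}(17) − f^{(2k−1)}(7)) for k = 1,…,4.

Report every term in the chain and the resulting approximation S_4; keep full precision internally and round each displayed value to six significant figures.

S_4 ≈ 0.0101339

Integral: ∫_7^17 1/x^3 dx = 0.00847398.
½[f(7) + f(17)] = ½[0.00291545 + 0.000203542] = 0.00155950.
Integral + boundary = 0.0100335.
Order-1 term: 1/12 · (-3.59191e-05 − (-0.00124948)) = 0.000101130.
Running total after k=1: 0.0101346.
Order-2 term: −1/720 · (-2.48575e-06 − (-0.000509992)) = -7.04869e-07.
Running total after k=2: 0.0101339.
Order-3 term: 1/30240 · (-3.61251e-07 − (-0.000437136)) = 1.44436e-08.
Running total after k=3: 0.0101339.
Order-4 term: −1/1209600 · (-9.00003e-08 − (-0.000642322)) = -5.30946e-10.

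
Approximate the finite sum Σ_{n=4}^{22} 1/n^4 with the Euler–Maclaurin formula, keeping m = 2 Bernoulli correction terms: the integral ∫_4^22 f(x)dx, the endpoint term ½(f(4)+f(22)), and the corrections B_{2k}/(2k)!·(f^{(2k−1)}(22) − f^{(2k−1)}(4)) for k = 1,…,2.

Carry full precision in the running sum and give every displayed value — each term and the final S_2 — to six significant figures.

S_2 ≈ 0.00744757

∫_4^22 1/x^4 dx evaluates to 0.00517703.
½[f(4) + f(22)] = ½[0.00390625 + 4.26883e-06] = 0.00195526.
So far: 0.00713229.
k=1: B_{2}/(2)! × [f^{(1)}(22) − f^{(1)}(4)] = 1/12 × (-7.76152e-07 − (-0.00390625)) = 0.000325456.
Running total after k=1: 0.00745774.
k=2: B_{4}/(4)! × [f^{(3)}(22) − f^{(3)}(4)] = −1/720 × (-4.81086e-08 − (-0.00732422)) = -1.01725e-05.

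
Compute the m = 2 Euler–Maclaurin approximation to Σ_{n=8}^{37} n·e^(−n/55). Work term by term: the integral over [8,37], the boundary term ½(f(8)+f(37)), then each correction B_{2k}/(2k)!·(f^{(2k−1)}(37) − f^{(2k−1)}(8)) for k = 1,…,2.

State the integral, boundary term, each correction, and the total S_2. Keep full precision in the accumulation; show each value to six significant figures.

∫_8^37 x·e^(−x/55) dx evaluates to 413.747.
Endpoint term: (f(8) + f(37))/2 = (6.91703 + 18.8817)/2 = 12.8993.
So far: 426.646.
k=1: B_{2}/(2)! × [f^{(1)}(37) − f^{(1)}(8)] = 1/12 × (0.167012 − 0.738865) = -0.0476544.
Running total after k=1: 426.598.
k=2: B_{4}/(4)! × [f^{(3)}(37) − f^{(3)}(8)] = −1/720 × (0.000392609 − 0.000815909) = 5.87916e-07.

S_2 ≈ 426.598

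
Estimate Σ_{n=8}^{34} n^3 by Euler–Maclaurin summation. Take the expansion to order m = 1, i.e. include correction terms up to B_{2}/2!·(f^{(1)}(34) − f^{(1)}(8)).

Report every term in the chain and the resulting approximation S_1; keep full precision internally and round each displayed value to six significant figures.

The integral term ∫_8^34 x^3 dx = 333060.
Endpoint term: (f(8) + f(34))/2 = (512.000 + 39304.0)/2 = 19908.0.
So far: 352968.
Order-1 term: 1/12 · (3468.00 − 192.000) = 273.000.

S_1 ≈ 353241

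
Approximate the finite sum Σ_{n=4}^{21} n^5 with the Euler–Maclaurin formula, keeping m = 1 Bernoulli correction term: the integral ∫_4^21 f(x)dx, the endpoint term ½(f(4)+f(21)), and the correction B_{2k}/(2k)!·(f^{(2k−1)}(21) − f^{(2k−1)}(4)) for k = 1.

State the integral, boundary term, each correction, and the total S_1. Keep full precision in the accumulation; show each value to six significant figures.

The integral term ∫_4^21 x^5 dx = 1.42937e+07.
½[f(4) + f(21)] = ½[1024.00 + 4.08410e+06] = 2.04256e+06.
Integral + boundary = 1.63362e+07.
Correction k=1: B_{2}/2! · (f^{(1)}(21) − f^{(1)}(4)) = 1/12 · (972405 − 1280.00) = 80927.1.

S_1 ≈ 1.64172e+07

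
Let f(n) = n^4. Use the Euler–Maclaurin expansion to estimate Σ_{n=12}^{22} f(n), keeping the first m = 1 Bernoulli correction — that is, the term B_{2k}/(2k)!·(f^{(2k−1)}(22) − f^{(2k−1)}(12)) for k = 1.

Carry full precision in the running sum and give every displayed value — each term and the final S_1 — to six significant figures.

Integral: ∫_12^22 x^4 dx = 980960.
Boundary: ½(f(12) + f(22)) = ½(20736.0 + 234256) = 127496.
So far: 1.10846e+06.
Correction k=1: B_{2}/2! · (f^{(1)}(22) − f^{(1)}(12)) = 1/12 · (42592.0 − 6912.00) = 2973.33.

S_1 ≈ 1.11143e+06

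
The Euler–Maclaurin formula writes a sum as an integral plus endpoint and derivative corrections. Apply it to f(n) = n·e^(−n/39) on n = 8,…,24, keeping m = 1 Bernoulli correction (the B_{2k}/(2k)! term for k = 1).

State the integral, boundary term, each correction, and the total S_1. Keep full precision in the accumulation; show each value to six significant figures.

S_1 ≈ 174.920

Integral: ∫_8^24 x·e^(−x/39) dx = 165.213.
Endpoint term: (f(8) + f(24))/2 = (6.51634 + 12.9704)/2 = 9.74337.
Running total after boundary: 174.957.
Correction k=1: B_{2}/2! · (f^{(1)}(24) − f^{(1)}(8)) = 1/12 · (0.207859 − 0.647457) = -0.0366332.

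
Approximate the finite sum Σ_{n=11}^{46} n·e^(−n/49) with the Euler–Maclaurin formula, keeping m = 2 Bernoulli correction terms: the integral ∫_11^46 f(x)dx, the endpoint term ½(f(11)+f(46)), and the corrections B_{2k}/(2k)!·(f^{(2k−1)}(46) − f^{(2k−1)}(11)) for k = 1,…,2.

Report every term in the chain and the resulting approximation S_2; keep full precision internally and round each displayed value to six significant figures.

∫_11^46 x·e^(−x/49) dx evaluates to 528.235.
½[f(11) + f(46)] = ½[8.78816 + 17.9909] = 13.3895.
Integral + boundary = 541.625.
k=1: B_{2}/(2)! × [f^{(1)}(46) − f^{(1)}(11)] = 1/12 × (0.0239453 − 0.619574) = -0.0496357.
Running total after k=1: 541.575.
k=2: B_{4}/(4)! × [f^{(3)}(46) − f^{(3)}(11)] = −1/720 × (0.000335759 − 0.000923541) = 8.16363e-07.

S_2 ≈ 541.575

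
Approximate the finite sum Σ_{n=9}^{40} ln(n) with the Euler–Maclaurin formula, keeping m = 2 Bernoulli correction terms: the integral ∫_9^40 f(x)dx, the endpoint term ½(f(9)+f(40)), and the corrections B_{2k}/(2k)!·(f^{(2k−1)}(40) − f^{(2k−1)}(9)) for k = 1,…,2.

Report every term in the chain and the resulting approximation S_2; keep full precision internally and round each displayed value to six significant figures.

Integral: ∫_9^40 ln(x) dx = 96.7802.
Endpoint term: (f(9) + f(40))/2 = (2.19722 + 3.68888)/2 = 2.94305.
Running total after boundary: 99.7232.
k=1: B_{2}/(2)! × [f^{(1)}(40) − f^{(1)}(9)] = 1/12 × (0.0250000 − 0.111111) = -0.00717593.
After k=1: 99.7160.
k=2: B_{4}/(4)! × [f^{(3)}(40) − f^{(3)}(9)] = −1/720 × (3.12500e-05 − 0.00274348) = 3.76699e-06.

S_2 ≈ 99.7160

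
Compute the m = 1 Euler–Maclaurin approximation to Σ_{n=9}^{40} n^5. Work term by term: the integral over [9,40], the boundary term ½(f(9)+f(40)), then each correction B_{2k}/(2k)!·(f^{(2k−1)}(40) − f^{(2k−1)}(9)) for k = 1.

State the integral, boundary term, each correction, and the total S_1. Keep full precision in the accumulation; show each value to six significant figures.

S_1 ≈ 7.34872e+08

The integral term ∫_9^40 x^5 dx = 6.82578e+08.
Endpoint term: (f(9) + f(40))/2 = (59049.0 + 1.02400e+08)/2 = 5.12295e+07.
So far: 7.33808e+08.
Correction k=1: B_{2}/2! · (f^{(1)}(40) − f^{(1)}(9)) = 1/12 · (1.28000e+07 − 32805.0) = 1.06393e+06.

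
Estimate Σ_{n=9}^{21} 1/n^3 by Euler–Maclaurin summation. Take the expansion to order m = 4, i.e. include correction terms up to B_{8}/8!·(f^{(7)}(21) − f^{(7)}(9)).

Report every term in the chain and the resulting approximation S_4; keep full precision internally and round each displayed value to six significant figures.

S_4 ≈ 0.00581558

Integral: ∫_9^21 1/x^3 dx = 0.00503905.
½[f(9) + f(21)] = ½[0.00137174 + 0.000107980] = 0.000739861.
Running total after boundary: 0.00577891.
k=1: B_{2}/(2)! × [f^{(1)}(21) − f^{(1)}(9)] = 1/12 × (-1.54257e-05 − (-0.000457247)) = 3.68185e-05.
After k=1: 0.00581573.
k=2: B_{4}/(4)! × [f^{(3)}(21) − f^{(3)}(9)] = −1/720 × (-6.99577e-07 − (-0.000112901)) = -1.55835e-07.
After k=2: 0.00581558.
k=3: B_{6}/(6)! × [f^{(5)}(21) − f^{(5)}(9)] = 1/30240 × (-6.66264e-08 − (-5.85410e-05)) = 1.93368e-09.
After k=3: 0.00581558.
k=4: B_{8}/(8)! × [f^{(7)}(21) − f^{(7)}(9)] = −1/1209600 × (-1.08778e-08 − (-5.20365e-05)) = -4.30106e-11.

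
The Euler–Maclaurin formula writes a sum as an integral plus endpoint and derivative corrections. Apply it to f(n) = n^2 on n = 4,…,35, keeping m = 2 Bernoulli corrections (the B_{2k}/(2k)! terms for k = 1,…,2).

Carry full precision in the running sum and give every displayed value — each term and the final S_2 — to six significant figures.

S_2 ≈ 14896.0

Integral: ∫_4^35 x^2 dx = 14270.3.
Endpoint term: (f(4) + f(35))/2 = (16.0000 + 1225.00)/2 = 620.500.
Integral + boundary = 14890.8.
k=1: B_{2}/(2)! × [f^{(1)}(35) − f^{(1)}(4)] = 1/12 × (70.0000 − 8.00000) = 5.16667.
Partial sum through k=1: 14896.0.
k=2: B_{4}/(4)! × [f^{(3)}(35) − f^{(3)}(4)] = −1/720 × (0.00000 − 0.00000) = 0.00000.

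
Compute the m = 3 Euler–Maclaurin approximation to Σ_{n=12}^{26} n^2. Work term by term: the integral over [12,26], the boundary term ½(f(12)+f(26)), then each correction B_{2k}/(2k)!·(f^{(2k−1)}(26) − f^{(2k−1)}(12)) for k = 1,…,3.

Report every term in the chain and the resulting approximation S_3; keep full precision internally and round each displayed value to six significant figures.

The integral term ∫_12^26 x^2 dx = 5282.67.
Boundary: ½(f(12) + f(26)) = ½(144.000 + 676.000) = 410.000.
Running total after boundary: 5692.67.
Order-1 term: 1/12 · (52.0000 − 24.0000) = 2.33333.
Running total after k=1: 5695.00.
Order-2 term: −1/720 · (0.00000 − 0.00000) = 0.00000.
Running total after k=2: 5695.00.
Order-3 term: 1/30240 · (0.00000 − 0.00000) = 0.00000.

S_3 ≈ 5695.00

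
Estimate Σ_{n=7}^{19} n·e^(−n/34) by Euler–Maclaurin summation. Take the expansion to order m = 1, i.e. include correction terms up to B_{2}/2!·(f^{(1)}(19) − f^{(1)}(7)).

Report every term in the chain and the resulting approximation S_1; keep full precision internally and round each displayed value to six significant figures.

∫_7^19 x·e^(−x/34) dx evaluates to 104.086.
Endpoint term: (f(7) + f(19))/2 = (5.69750 + 10.8657)/2 = 8.28162.
Integral + boundary = 112.368.
k=1: B_{2}/(2)! × [f^{(1)}(19) − f^{(1)}(7)] = 1/12 × (0.252301 − 0.646355) = -0.0328379.

S_1 ≈ 112.335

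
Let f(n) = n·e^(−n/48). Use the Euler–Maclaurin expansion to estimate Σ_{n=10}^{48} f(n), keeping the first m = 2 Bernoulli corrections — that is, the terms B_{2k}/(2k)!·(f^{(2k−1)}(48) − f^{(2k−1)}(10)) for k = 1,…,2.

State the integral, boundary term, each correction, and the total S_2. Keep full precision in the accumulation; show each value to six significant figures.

S_2 ≈ 578.078

∫_10^48 x·e^(−x/48) dx evaluates to 565.242.
Endpoint term: (f(10) + f(48))/2 = (8.11936 + 17.6582)/2 = 12.8888.
Integral + boundary = 578.131.
k=1: B_{2}/(2)! × [f^{(1)}(48) − f^{(1)}(10)] = 1/12 × (0.00000 − 0.642783) = -0.0535652.
After k=1: 578.078.
k=2: B_{4}/(4)! × [f^{(3)}(48) − f^{(3)}(10)] = −1/720 × (0.000319340 − 0.000983792) = 9.22850e-07.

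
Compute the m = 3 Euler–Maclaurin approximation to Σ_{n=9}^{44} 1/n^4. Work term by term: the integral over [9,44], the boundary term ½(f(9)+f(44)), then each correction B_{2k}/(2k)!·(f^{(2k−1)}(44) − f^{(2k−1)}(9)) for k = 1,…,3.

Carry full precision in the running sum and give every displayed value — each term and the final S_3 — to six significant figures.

S_3 ≈ 0.000535284

The integral term ∫_9^44 1/x^4 dx = 0.000453334.
Boundary: ½(f(9) + f(44)) = ½(0.000152416 + 2.66802e-07) = 7.63413e-05.
Running total after boundary: 0.000529676.
Order-1 term: 1/12 · (-2.42547e-08 − (-6.77404e-05)) = 5.64301e-06.
After k=1: 0.000535319.
Order-2 term: −1/720 · (-3.75848e-10 − (-2.50890e-05)) = -3.48453e-08.
After k=2: 0.000535284.
Order-3 term: 1/30240 · (-1.08716e-11 − (-1.73455e-05)) = 5.73594e-10.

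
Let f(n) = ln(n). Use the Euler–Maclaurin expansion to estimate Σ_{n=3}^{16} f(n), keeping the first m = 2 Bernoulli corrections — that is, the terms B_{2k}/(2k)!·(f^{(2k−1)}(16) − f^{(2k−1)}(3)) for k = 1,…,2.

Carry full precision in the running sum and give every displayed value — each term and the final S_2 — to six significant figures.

The integral term ∫_3^16 ln(x) dx = 28.0656.
½[f(3) + f(16)] = ½[1.09861 + 2.77259] = 1.93560.
Integral + boundary = 30.0012.
Correction k=1: B_{2}/2! · (f^{(1)}(16) − f^{(1)}(3)) = 1/12 · (0.0625000 − 0.333333) = -0.0225694.
After k=1: 29.9786.
Correction k=2: B_{4}/4! · (f^{(3)}(16) − f^{(3)}(3)) = −1/720 · (0.000488281 − 0.0740741) = 0.000102202.

S_2 ≈ 29.9787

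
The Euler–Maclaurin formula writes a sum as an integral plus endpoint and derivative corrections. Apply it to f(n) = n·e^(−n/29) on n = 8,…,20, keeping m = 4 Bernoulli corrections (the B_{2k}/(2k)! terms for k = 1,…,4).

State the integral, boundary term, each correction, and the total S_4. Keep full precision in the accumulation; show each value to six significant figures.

Integral: ∫_8^20 x·e^(−x/29) dx = 101.333.
Boundary: ½(f(8) + f(20)) = ½(6.07134 + 10.0350) = 8.05316.
So far: 109.386.
Order-1 term: 1/12 · (0.155715 − 0.549561) = -0.0328205.
After k=1: 109.354.
Order-2 term: −1/720 · (0.00137837 − 0.00245826) = 1.49984e-06.
After k=2: 109.354.
Order-3 term: 1/30240 · (3.05778e-06 − 5.06903e-06) = -6.65096e-11.
After k=3: 109.354.
Order-4 term: −1/1209600 · (5.32294e-09 − 8.57913e-09) = 2.69196e-15.

S_4 ≈ 109.354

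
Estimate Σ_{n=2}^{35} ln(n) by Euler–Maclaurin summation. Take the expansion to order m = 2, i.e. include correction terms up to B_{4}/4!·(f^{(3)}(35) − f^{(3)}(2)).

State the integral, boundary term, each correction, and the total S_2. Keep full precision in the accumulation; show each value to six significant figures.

The integral term ∫_2^35 ln(x) dx = 90.0509.
Endpoint term: (f(2) + f(35))/2 = (0.693147 + 3.55535)/2 = 2.12425.
Running total after boundary: 92.1751.
Order-1 term: 1/12 · (0.0285714 − 0.500000) = -0.0392857.
Partial sum through k=1: 92.1358.
Order-2 term: −1/720 · (4.66472e-05 − 0.250000) = 0.000347157.

S_2 ≈ 92.1362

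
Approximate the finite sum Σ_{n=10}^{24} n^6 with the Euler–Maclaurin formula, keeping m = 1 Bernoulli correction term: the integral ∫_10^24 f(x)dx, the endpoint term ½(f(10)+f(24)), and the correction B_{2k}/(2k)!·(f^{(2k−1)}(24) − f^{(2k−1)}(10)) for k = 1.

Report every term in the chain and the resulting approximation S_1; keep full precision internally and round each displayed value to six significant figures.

S_1 ≈ 7.53764e+08

The integral term ∫_10^24 x^6 dx = 6.53782e+08.
½[f(10) + f(24)] = ½[1.00000e+06 + 1.91103e+08] = 9.60515e+07.
Running total after boundary: 7.49833e+08.
Correction k=1: B_{2}/2! · (f^{(1)}(24) − f^{(1)}(10)) = 1/12 · (4.77757e+07 − 600000) = 3.93131e+06.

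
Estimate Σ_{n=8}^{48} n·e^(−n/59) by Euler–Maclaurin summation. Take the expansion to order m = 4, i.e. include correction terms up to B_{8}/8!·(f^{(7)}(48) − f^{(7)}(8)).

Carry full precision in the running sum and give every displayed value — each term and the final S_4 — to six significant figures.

S_4 ≈ 667.415

Integral: ∫_8^48 x·e^(−x/59) dx = 653.340.
Endpoint term: (f(8) + f(48))/2 = (6.98558 + 21.2773)/2 = 14.1315.
Integral + boundary = 667.471.
Order-1 term: 1/12 · (0.0826450 − 0.754798) = -0.0560128.
Partial sum through k=1: 667.415.
Order-2 term: −1/720 · (0.000278426 − 0.000718527) = 6.11252e-07.
Partial sum through k=2: 667.415.
Order-3 term: 1/30240 · (1.53148e-07 − 3.50537e-07) = -6.52742e-12.
Partial sum through k=3: 667.415.
Order-4 term: −1/1209600 · (6.50136e-11 − 1.42103e-10) = 6.37314e-17.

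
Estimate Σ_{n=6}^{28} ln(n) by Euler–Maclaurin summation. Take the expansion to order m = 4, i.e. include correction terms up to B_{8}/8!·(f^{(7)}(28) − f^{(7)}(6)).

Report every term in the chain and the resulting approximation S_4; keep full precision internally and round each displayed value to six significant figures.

Integral: ∫_6^28 ln(x) dx = 60.5512.
Boundary: ½(f(6) + f(28)) = ½(1.79176 + 3.33220) = 2.56198.
Integral + boundary = 63.1132.
k=1: B_{2}/(2)! × [f^{(1)}(28) − f^{(1)}(6)] = 1/12 × (0.0357143 − 0.166667) = -0.0109127.
Running total after k=1: 63.1022.
k=2: B_{4}/(4)! × [f^{(3)}(28) − f^{(3)}(6)] = −1/720 × (9.11079e-05 − 0.00925926) = 1.27335e-05.
Running total after k=2: 63.1023.
k=3: B_{6}/(6)! × [f^{(5)}(28) − f^{(5)}(6)] = 1/30240 × (1.39451e-06 − 0.00308642) = -1.02018e-07.
Running total after k=3: 63.1023.
k=4: B_{8}/(8)! × [f^{(7)}(28) − f^{(7)}(6)] = −1/1209600 × (5.33613e-08 − 0.00257202) = 2.12629e-09.

S_4 ≈ 63.1023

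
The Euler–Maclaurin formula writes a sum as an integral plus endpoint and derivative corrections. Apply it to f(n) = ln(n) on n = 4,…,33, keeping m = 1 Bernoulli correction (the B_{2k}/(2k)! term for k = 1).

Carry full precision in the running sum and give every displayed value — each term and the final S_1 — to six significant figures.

S_1 ≈ 83.2627

Integral: ∫_4^33 ln(x) dx = 80.8396.
Boundary: ½(f(4) + f(33)) = ½(1.38629 + 3.49651) = 2.44140.
Integral + boundary = 83.2810.
Correction k=1: B_{2}/2! · (f^{(1)}(33) − f^{(1)}(4)) = 1/12 · (0.0303030 − 0.250000) = -0.0183081.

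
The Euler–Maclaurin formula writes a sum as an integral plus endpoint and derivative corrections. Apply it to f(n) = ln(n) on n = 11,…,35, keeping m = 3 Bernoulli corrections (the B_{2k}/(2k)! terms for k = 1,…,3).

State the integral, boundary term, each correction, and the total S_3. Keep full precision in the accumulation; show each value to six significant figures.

S_3 ≈ 77.0318

∫_11^35 ln(x) dx evaluates to 74.0603.
Endpoint term: (f(11) + f(35))/2 = (2.39790 + 3.55535)/2 = 2.97662.
So far: 77.0370.
Order-1 term: 1/12 · (0.0285714 − 0.0909091) = -0.00519481.
Partial sum through k=1: 77.0318.
Order-2 term: −1/720 · (4.66472e-05 − 0.00150263) = 2.02220e-06.
Partial sum through k=2: 77.0318.
Order-3 term: 1/30240 · (4.56952e-07 − 0.000149021) = -4.91284e-09.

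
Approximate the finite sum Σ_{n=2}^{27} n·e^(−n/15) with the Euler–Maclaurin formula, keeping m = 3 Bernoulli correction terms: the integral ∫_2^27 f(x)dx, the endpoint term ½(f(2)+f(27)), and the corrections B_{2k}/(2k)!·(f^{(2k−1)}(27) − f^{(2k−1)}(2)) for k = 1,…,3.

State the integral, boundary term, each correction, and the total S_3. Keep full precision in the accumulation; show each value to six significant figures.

Integral: ∫_2^27 x·e^(−x/15) dx = 119.031.
Endpoint term: (f(2) + f(27))/2 = (1.75035 + 4.46307)/2 = 3.10671.
So far: 122.138.
Correction k=1: B_{2}/2! · (f^{(1)}(27) − f^{(1)}(2)) = 1/12 · (-0.132239 − 0.758484) = -0.0742269.
Running total after k=1: 122.063.
Correction k=2: B_{4}/4! · (f^{(3)}(27) − f^{(3)}(2)) = −1/720 · (0.000881594 − 0.0111504) = 1.42622e-05.
Running total after k=2: 122.063.
Correction k=3: B_{6}/6! · (f^{(5)}(27) − f^{(5)}(2)) = 1/30240 · (1.04485e-05 − 8.41319e-05) = -2.43662e-09.

S_3 ≈ 122.063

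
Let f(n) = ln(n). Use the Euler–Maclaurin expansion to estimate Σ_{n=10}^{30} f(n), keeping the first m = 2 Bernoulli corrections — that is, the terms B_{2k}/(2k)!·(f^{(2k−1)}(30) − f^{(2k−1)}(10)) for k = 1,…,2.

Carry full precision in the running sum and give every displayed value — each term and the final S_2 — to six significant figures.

S_2 ≈ 61.8564

Integral: ∫_10^30 ln(x) dx = 59.0101.
½[f(10) + f(30)] = ½[2.30259 + 3.40120] = 2.85189.
So far: 61.8620.
Order-1 term: 1/12 · (0.0333333 − 0.100000) = -0.00555556.
Partial sum through k=1: 61.8564.
Order-2 term: −1/720 · (7.40741e-05 − 0.00200000) = 2.67490e-06.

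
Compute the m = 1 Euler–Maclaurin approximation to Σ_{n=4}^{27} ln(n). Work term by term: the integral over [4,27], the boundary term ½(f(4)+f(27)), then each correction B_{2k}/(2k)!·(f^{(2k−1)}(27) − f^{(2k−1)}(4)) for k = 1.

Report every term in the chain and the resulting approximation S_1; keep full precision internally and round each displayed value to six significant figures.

S_1 ≈ 62.7657

Integral: ∫_4^27 ln(x) dx = 60.4424.
Boundary: ½(f(4) + f(27)) = ½(1.38629 + 3.29584) = 2.34107.
Running total after boundary: 62.7835.
Order-1 term: 1/12 · (0.0370370 − 0.250000) = -0.0177469.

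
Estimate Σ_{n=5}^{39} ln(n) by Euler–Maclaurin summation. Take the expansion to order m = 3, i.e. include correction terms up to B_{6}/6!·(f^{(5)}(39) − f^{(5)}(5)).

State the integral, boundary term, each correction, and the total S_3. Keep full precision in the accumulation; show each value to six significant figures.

S_3 ≈ 103.454

The integral term ∫_5^39 ln(x) dx = 100.832.
Endpoint term: (f(5) + f(39))/2 = (1.60944 + 3.66356)/2 = 2.63650.
So far: 103.468.
k=1: B_{2}/(2)! × [f^{(1)}(39) − f^{(1)}(5)] = 1/12 × (0.0256410 − 0.200000) = -0.0145299.
Partial sum through k=1: 103.454.
k=2: B_{4}/(4)! × [f^{(3)}(39) − f^{(3)}(5)] = −1/720 × (3.37160e-05 − 0.0160000) = 2.21754e-05.
Partial sum through k=2: 103.454.
k=3: B_{6}/(6)! × [f^{(5)}(39) − f^{(5)}(5)] = 1/30240 × (2.66004e-07 − 0.00768000) = -2.53959e-07.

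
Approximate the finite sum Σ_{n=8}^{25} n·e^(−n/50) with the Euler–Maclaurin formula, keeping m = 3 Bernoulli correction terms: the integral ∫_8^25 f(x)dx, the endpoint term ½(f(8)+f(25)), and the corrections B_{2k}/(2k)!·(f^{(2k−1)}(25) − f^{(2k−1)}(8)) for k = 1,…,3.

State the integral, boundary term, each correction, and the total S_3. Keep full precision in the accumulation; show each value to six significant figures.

Integral: ∫_8^25 x·e^(−x/50) dx = 196.727.
Boundary: ½(f(8) + f(25)) = ½(6.81715 + 15.1633) = 10.9902.
Integral + boundary = 207.717.
Order-1 term: 1/12 · (0.303265 − 0.715801) = -0.0343780.
After k=1: 207.683.
Order-2 term: −1/720 · (0.000606531 − 0.000968035) = 5.02090e-07.
After k=2: 207.683.
Order-3 term: 1/30240 · (4.36702e-07 − 6.59900e-07) = -7.38089e-12.

S_3 ≈ 207.683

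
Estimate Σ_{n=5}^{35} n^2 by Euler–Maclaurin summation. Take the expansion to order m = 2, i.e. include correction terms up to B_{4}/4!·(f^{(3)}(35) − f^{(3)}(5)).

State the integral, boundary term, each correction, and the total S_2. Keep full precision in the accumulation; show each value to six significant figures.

S_2 ≈ 14880.0

∫_5^35 x^2 dx evaluates to 14250.0.
½[f(5) + f(35)] = ½[25.0000 + 1225.00] = 625.000.
So far: 14875.0.
Correction k=1: B_{2}/2! · (f^{(1)}(35) − f^{(1)}(5)) = 1/12 · (70.0000 − 10.0000) = 5.00000.
After k=1: 14880.0.
Correction k=2: B_{4}/4! · (f^{(3)}(35) − f^{(3)}(5)) = −1/720 · (0.00000 − 0.00000) = 0.00000.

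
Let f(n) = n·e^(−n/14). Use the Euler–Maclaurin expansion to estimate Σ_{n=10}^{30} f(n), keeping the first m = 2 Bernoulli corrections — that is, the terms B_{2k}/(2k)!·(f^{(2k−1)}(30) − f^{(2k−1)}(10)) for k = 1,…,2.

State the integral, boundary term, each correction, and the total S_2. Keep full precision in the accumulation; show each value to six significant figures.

Integral: ∫_10^30 x·e^(−x/14) dx = 92.2174.
Boundary: ½(f(10) + f(30)) = ½(4.89542 + 3.51957) = 4.20750.
Running total after boundary: 96.4249.
Correction k=1: B_{2}/2! · (f^{(1)}(30) − f^{(1)}(10)) = 1/12 · (-0.134079 − 0.139869) = -0.0228290.
After k=1: 96.4021.
Correction k=2: B_{4}/4! · (f^{(3)}(30) − f^{(3)}(10)) = −1/720 · (0.000513058 − 0.00570894) = 7.21650e-06.

S_2 ≈ 96.4021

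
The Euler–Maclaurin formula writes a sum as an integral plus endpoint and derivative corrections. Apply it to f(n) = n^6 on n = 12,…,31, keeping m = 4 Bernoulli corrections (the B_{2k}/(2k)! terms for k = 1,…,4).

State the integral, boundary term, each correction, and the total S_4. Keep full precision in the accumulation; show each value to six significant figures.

S_4 ≈ 4.38468e+09

The integral term ∫_12^31 x^6 dx = 3.92525e+09.
Endpoint term: (f(12) + f(31))/2 = (2.98598e+06 + 8.87504e+08)/2 = 4.45245e+08.
Running total after boundary: 4.37050e+09.
Order-1 term: 1/12 · (1.71775e+08 − 1.49299e+06) = 1.41902e+07.
Partial sum through k=1: 4.38469e+09.
Order-2 term: −1/720 · (3.57492e+06 − 207360) = -4677.17.
Partial sum through k=2: 4.38468e+09.
Order-3 term: 1/30240 · (22320.0 − 8640.00) = 0.452381.
Partial sum through k=3: 4.38468e+09.
Order-4 term: −1/1209600 · (0.00000 − 0.00000) = 0.00000.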